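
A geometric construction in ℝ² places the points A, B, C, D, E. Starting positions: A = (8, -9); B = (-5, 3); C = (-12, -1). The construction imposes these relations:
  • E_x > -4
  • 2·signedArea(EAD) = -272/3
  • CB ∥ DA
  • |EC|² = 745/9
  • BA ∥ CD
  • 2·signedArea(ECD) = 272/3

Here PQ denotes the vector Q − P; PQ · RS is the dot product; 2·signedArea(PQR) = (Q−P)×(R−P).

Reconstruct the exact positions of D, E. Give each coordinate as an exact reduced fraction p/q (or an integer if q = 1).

D = (1, -13)
E = (-3, -7/3)

1. D_x = 1  [CB ∥ DA ∩ BA ∥ CD]
2. D_y = -13  [CB ∥ DA ∩ BA ∥ CD]
   → D = (1, -13)
3. E_x = -3  [2·signedArea(EAD) = -272/3 ∩ 2·signedArea(ECD) = 272/3]
4. E_y = -7/3  [2·signedArea(EAD) = -272/3 ∩ 2·signedArea(ECD) = 272/3]
   → E = (-3, -7/3)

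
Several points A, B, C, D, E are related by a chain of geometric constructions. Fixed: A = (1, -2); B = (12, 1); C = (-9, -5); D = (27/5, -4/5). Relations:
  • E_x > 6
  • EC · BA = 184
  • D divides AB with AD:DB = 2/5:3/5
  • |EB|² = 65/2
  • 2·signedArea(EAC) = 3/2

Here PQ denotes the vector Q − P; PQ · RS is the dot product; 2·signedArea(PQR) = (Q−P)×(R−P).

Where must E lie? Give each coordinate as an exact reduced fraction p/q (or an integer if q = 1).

E = (13/2, -1/2)

1. E_x = 13/2  [EC · BA = 184 ∩ 2·signedArea(EAC) = 3/2]
2. E_y = -1/2  [EC · BA = 184 ∩ 2·signedArea(EAC) = 3/2]
   → E = (13/2, -1/2)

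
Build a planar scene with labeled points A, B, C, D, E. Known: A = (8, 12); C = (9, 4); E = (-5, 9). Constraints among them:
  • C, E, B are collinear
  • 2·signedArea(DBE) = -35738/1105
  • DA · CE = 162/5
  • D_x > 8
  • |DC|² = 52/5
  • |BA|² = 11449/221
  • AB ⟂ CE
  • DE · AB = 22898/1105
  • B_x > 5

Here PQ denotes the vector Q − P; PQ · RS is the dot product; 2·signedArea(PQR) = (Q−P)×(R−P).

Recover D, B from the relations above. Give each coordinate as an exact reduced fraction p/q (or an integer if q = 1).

B = (1233/221, 1154/221)
D = (43/5, 36/5)

1. D_x = 43/5  [line 14·x + -5·y + -422/5 = 0 ∩ |DC|² = 52/5]
2. D_y = 36/5  [line 14·x + -5·y + -422/5 = 0 ∩ |DC|² = 52/5]
   → D = (43/5, 36/5)
3. B_x = 1233/221  [C, E, B are collinear ∩ AB ⟂ CE]
4. B_y = 1154/221  [C, E, B are collinear ∩ AB ⟂ CE]
   → B = (1233/221, 1154/221)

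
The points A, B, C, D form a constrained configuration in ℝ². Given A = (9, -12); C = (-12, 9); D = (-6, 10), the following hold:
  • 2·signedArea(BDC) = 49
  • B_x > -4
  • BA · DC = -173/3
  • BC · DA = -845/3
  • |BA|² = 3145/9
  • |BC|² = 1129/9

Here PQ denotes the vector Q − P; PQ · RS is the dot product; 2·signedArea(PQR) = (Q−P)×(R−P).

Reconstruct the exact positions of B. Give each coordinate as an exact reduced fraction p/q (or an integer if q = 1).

1. B_x = -3  [2·signedArea(BDC) = 49 ∩ BA · DC = -173/3]
2. B_y = 7/3  [2·signedArea(BDC) = 49 ∩ BA · DC = -173/3]
   → B = (-3, 7/3)

B = (-3, 7/3)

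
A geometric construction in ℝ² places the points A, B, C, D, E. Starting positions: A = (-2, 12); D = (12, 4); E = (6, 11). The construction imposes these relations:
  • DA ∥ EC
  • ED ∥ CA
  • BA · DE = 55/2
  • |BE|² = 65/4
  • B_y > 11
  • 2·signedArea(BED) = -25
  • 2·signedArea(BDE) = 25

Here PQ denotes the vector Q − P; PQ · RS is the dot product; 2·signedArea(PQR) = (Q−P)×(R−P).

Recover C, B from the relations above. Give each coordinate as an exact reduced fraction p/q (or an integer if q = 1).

1. C_x = -8  [ED ∥ CA ∩ DA ∥ EC]
2. C_y = 19  [ED ∥ CA ∩ DA ∥ EC]
   → C = (-8, 19)
3. B_x = 2  [2·signedArea(BDE) = 25 ∩ BA · DE = 55/2]
4. B_y = 23/2  [2·signedArea(BDE) = 25 ∩ BA · DE = 55/2]
   → B = (2, 23/2)

B = (2, 23/2)
C = (-8, 19)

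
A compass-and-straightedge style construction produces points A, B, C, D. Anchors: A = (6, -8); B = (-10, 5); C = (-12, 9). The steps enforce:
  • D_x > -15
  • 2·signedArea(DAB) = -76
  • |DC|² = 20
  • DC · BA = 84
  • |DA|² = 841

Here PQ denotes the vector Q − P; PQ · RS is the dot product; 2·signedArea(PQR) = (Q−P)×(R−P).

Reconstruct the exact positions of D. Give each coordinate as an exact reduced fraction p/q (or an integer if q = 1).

1. D_x = -14  [DC · BA = 84 ∩ 2·signedArea(DAB) = -76]
2. D_y = 13  [DC · BA = 84 ∩ 2·signedArea(DAB) = -76]
   → D = (-14, 13)

D = (-14, 13)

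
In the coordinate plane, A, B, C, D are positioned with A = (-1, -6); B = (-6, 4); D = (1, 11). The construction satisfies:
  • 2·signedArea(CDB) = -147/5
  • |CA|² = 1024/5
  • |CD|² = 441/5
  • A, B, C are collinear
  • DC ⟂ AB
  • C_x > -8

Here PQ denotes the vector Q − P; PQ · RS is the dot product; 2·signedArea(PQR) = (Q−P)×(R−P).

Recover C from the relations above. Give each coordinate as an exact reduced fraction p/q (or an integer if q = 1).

1. C_x = -37/5  [A, B, C are collinear ∩ DC ⟂ AB]
2. C_y = 34/5  [A, B, C are collinear ∩ DC ⟂ AB]
   → C = (-37/5, 34/5)

C = (-37/5, 34/5)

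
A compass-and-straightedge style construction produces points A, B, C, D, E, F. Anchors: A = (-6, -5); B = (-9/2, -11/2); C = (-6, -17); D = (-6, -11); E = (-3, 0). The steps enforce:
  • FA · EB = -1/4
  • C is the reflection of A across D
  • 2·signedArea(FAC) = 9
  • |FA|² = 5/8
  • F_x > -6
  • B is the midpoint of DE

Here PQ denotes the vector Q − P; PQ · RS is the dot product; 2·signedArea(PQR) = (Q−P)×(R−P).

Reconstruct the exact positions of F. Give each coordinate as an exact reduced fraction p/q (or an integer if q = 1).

F = (-21/4, -21/4)

1. F_x = -21/4  [2·signedArea(FAC) = 9 ∩ FA · EB = -1/4]
2. F_y = -21/4  [2·signedArea(FAC) = 9 ∩ FA · EB = -1/4]
   → F = (-21/4, -21/4)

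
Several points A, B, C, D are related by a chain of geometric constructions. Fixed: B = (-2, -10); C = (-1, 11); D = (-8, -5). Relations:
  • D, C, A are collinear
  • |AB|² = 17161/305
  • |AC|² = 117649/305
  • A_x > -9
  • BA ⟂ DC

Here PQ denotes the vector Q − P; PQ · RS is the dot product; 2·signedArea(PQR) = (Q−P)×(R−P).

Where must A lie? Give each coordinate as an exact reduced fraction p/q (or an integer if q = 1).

A = (-2706/305, -2133/305)

1. A_x = -2706/305  [D, C, A are collinear ∩ BA ⟂ DC]
2. A_y = -2133/305  [D, C, A are collinear ∩ BA ⟂ DC]
   → A = (-2706/305, -2133/305)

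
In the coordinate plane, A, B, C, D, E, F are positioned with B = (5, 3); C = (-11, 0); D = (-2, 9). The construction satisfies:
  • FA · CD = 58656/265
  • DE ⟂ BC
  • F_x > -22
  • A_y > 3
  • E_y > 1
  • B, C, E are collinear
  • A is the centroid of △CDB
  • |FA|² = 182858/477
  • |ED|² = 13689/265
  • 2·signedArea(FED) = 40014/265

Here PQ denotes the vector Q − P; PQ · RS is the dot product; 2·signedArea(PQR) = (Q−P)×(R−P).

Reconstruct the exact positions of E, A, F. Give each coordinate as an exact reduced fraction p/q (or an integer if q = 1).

1. E_x = -179/265  [B, C, E are collinear ∩ DE ⟂ BC]
2. E_y = 513/265  [B, C, E are collinear ∩ DE ⟂ BC]
   → E = (-179/265, 513/265)
3. A_x = -8/3  [A is the centroid of △CDB]
4. A_y = 4  [A is the centroid of △CDB]
   → A = (-8/3, 4)
5. F_x = -5651/265  [2·signedArea(FED) = 40014/265 ∩ FA · CD = 58656/265]
6. F_y = -513/265  [2·signedArea(FED) = 40014/265 ∩ FA · CD = 58656/265]
   → F = (-5651/265, -513/265)

A = (-8/3, 4)
E = (-179/265, 513/265)
F = (-5651/265, -513/265)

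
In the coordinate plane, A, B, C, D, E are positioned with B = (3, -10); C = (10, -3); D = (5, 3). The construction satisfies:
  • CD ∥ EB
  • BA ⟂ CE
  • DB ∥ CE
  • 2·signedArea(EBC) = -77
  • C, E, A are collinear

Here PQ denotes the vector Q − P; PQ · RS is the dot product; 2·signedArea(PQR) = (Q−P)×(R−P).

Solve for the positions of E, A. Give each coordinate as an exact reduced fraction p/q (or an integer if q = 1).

A = (1520/173, -1884/173)
E = (8, -16)

1. E_x = 8  [CD ∥ EB ∩ DB ∥ CE]
2. E_y = -16  [CD ∥ EB ∩ DB ∥ CE]
   → E = (8, -16)
3. A_x = 1520/173  [C, E, A are collinear ∩ BA ⟂ CE]
4. A_y = -1884/173  [C, E, A are collinear ∩ BA ⟂ CE]
   → A = (1520/173, -1884/173)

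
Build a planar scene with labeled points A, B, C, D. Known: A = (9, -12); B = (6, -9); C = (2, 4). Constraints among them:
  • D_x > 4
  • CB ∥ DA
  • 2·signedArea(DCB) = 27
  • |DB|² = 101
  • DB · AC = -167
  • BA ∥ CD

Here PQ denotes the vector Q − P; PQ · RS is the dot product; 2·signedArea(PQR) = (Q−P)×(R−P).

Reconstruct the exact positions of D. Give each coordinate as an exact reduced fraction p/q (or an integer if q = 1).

D = (5, 1)

1. D_x = 5  [CB ∥ DA ∩ BA ∥ CD]
2. D_y = 1  [CB ∥ DA ∩ BA ∥ CD]
   → D = (5, 1)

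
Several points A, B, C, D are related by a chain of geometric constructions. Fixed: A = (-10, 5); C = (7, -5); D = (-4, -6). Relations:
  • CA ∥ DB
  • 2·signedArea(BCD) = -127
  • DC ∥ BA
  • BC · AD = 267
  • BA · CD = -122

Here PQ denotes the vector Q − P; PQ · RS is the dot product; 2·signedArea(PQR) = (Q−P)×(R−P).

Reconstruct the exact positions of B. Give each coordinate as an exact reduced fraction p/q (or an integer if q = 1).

B = (-21, 4)

1. B_x = -21  [DC ∥ BA ∩ CA ∥ DB]
2. B_y = 4  [DC ∥ BA ∩ CA ∥ DB]
   → B = (-21, 4)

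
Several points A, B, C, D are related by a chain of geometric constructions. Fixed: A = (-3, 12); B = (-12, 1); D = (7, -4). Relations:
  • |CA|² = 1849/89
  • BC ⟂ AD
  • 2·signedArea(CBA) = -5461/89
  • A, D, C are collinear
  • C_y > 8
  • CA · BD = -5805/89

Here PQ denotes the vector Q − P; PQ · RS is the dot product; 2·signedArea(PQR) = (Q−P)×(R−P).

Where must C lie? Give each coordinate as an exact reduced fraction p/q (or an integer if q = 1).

C = (-52/89, 724/89)

1. C_x = -52/89  [A, D, C are collinear ∩ BC ⟂ AD]
2. C_y = 724/89  [A, D, C are collinear ∩ BC ⟂ AD]
   → C = (-52/89, 724/89)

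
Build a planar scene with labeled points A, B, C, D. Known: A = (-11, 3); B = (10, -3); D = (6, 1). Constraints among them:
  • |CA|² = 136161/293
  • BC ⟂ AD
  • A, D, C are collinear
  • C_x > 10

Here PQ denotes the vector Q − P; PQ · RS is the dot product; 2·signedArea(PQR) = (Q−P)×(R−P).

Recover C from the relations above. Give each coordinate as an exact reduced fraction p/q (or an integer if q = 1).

1. C_x = 3050/293  [A, D, C are collinear ∩ BC ⟂ AD]
2. C_y = 141/293  [A, D, C are collinear ∩ BC ⟂ AD]
   → C = (3050/293, 141/293)

C = (3050/293, 141/293)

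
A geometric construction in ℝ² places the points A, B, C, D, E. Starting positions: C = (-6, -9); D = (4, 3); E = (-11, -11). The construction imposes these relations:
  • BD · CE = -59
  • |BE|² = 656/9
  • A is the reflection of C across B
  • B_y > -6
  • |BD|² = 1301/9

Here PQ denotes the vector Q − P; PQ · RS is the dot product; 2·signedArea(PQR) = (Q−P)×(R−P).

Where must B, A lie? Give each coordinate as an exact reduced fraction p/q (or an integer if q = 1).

A = (-8/3, -7/3)
B = (-13/3, -17/3)

1. B_x = -13/3  [line 5·x + 2·y + 33 = 0 ∩ |BE|² = 656/9]
2. B_y = -17/3  [line 5·x + 2·y + 33 = 0 ∩ |BE|² = 656/9]
   → B = (-13/3, -17/3)
3. A_x = -8/3  [A is the reflection of C across B]
4. A_y = -7/3  [A is the reflection of C across B]
   → A = (-8/3, -7/3)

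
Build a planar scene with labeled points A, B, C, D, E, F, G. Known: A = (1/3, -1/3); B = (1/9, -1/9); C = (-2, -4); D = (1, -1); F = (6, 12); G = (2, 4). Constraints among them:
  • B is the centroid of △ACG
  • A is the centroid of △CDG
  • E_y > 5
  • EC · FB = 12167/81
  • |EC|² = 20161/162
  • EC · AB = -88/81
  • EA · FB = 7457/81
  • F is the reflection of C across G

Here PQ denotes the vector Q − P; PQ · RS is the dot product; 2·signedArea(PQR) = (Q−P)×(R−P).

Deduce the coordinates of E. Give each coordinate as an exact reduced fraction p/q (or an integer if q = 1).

E = (55/18, 107/18)

1. E_x = 55/18  [EC · AB = -88/81 ∩ EA · FB = 7457/81]
2. E_y = 107/18  [EC · AB = -88/81 ∩ EA · FB = 7457/81]
   → E = (55/18, 107/18)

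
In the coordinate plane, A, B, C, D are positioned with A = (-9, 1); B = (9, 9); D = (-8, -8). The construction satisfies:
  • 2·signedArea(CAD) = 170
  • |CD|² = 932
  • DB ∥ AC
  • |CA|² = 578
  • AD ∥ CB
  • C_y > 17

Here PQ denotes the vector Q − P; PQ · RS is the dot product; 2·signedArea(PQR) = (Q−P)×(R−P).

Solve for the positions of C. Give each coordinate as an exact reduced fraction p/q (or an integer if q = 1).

1. C_x = 8  [AD ∥ CB ∩ DB ∥ AC]
2. C_y = 18  [AD ∥ CB ∩ DB ∥ AC]
   → C = (8, 18)

C = (8, 18)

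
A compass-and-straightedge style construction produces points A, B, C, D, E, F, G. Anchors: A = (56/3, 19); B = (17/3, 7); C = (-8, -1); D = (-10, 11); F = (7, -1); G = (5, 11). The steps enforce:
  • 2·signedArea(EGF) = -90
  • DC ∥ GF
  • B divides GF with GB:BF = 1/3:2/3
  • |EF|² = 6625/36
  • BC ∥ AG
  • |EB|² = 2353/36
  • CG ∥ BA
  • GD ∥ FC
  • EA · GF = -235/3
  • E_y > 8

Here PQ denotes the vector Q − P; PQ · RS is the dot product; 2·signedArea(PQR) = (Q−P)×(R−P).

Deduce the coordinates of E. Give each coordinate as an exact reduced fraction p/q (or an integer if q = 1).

E = (-13/6, 9)

1. E_x = -13/6  [2·signedArea(EGF) = -90 ∩ EA · GF = -235/3]
2. E_y = 9  [2·signedArea(EGF) = -90 ∩ EA · GF = -235/3]
   → E = (-13/6, 9)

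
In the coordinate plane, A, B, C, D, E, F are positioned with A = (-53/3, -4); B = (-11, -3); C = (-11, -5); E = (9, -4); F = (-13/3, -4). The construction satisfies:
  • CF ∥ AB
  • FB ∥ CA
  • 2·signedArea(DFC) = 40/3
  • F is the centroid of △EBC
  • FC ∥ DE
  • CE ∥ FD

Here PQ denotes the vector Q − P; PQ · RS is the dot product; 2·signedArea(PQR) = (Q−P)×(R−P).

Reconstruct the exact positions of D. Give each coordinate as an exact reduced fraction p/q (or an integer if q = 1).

1. D_x = 47/3  [FC ∥ DE ∩ CE ∥ FD]
2. D_y = -3  [FC ∥ DE ∩ CE ∥ FD]
   → D = (47/3, -3)

D = (47/3, -3)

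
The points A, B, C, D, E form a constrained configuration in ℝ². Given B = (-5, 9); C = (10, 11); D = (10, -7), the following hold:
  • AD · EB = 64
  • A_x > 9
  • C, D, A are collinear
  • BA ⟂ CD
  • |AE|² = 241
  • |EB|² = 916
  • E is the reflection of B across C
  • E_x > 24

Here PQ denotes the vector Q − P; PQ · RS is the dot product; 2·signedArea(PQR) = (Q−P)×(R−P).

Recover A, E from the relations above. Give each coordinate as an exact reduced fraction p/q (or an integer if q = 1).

1. A_x = 10  [C, D, A are collinear ∩ BA ⟂ CD]
2. A_y = 9  [C, D, A are collinear ∩ BA ⟂ CD]
   → A = (10, 9)
3. E_x = 25  [E is the reflection of B across C]
4. E_y = 13  [E is the reflection of B across C]
   → E = (25, 13)

A = (10, 9)
E = (25, 13)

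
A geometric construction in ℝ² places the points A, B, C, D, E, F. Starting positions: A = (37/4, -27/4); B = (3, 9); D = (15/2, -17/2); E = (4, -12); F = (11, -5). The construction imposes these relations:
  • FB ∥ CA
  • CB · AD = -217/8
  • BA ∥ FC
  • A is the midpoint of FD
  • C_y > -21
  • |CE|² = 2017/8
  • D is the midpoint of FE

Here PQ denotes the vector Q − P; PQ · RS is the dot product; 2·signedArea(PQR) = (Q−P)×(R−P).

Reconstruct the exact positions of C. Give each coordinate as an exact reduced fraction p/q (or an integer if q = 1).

C = (69/4, -83/4)

1. C_x = 69/4  [FB ∥ CA ∩ BA ∥ FC]
2. C_y = -83/4  [FB ∥ CA ∩ BA ∥ FC]
   → C = (69/4, -83/4)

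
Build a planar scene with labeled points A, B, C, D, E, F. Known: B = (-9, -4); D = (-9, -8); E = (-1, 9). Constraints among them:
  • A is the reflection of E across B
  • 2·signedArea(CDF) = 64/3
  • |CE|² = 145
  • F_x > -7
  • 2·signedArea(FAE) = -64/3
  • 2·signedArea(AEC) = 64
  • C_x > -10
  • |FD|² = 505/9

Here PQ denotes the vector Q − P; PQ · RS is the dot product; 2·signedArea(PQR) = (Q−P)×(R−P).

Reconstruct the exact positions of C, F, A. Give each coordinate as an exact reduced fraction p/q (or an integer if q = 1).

1. A_x = -17  [A is the reflection of E across B]
2. A_y = -17  [A is the reflection of E across B]
   → A = (-17, -17)
3. F_x = -19/3  [line -26·x + 16·y + -446/3 = 0 ∩ |FD|² = 505/9]
4. F_y = -1  [line -26·x + 16·y + -446/3 = 0 ∩ |FD|² = 505/9]
   → F = (-19/3, -1)
5. C_x = -9  [2·signedArea(CDF) = 64/3 ∩ 2·signedArea(AEC) = 64]
6. C_y = 0  [2·signedArea(CDF) = 64/3 ∩ 2·signedArea(AEC) = 64]
   → C = (-9, 0)

A = (-17, -17)
C = (-9, 0)
F = (-19/3, -1)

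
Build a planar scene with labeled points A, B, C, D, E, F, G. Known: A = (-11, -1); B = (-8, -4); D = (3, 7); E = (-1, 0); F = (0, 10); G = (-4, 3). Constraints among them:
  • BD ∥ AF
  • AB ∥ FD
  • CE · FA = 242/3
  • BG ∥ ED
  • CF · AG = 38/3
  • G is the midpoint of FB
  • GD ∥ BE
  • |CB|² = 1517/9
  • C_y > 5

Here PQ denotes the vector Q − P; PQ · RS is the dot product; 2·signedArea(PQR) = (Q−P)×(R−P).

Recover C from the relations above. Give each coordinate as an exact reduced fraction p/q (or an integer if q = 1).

1. C_x = 2/3  [CF · AG = 38/3 ∩ CE · FA = 242/3]
2. C_y = 17/3  [CF · AG = 38/3 ∩ CE · FA = 242/3]
   → C = (2/3, 17/3)

C = (2/3, 17/3)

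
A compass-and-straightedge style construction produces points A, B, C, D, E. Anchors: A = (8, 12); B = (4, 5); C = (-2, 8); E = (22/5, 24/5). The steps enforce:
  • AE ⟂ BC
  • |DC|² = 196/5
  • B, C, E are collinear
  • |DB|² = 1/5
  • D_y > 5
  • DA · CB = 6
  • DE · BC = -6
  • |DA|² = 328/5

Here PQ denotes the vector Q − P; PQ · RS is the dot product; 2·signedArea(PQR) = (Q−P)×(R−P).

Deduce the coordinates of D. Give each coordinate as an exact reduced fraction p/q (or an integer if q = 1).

D = (18/5, 26/5)

1. D_x = 18/5  [line 6·x + -3·y + -6 = 0 ∩ |DB|² = 1/5]
2. D_y = 26/5  [line 6·x + -3·y + -6 = 0 ∩ |DB|² = 1/5]
   → D = (18/5, 26/5)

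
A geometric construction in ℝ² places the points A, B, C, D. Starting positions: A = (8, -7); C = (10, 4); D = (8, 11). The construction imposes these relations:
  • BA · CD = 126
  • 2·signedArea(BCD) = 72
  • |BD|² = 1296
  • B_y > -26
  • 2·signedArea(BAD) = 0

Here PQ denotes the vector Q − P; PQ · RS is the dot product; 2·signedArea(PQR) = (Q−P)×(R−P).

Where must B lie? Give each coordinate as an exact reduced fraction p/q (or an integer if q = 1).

B = (8, -25)

1. B_x = 8  [2·signedArea(BAD) = 0 ∩ 2·signedArea(BCD) = 72]
2. B_y = -25  [2·signedArea(BAD) = 0 ∩ 2·signedArea(BCD) = 72]
   → B = (8, -25)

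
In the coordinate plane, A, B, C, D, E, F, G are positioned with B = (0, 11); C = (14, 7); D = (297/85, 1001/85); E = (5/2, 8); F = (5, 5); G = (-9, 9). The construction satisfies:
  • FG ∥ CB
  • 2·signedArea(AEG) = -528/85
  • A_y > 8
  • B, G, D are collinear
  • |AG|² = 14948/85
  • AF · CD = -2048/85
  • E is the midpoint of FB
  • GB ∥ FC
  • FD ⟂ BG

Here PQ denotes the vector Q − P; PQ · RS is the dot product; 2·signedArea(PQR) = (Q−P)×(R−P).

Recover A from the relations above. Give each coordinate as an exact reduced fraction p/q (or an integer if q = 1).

A = (361/85, 713/85)

1. A_x = 361/85  [2·signedArea(AEG) = -528/85 ∩ AF · CD = -2048/85]
2. A_y = 713/85  [2·signedArea(AEG) = -528/85 ∩ AF · CD = -2048/85]
   → A = (361/85, 713/85)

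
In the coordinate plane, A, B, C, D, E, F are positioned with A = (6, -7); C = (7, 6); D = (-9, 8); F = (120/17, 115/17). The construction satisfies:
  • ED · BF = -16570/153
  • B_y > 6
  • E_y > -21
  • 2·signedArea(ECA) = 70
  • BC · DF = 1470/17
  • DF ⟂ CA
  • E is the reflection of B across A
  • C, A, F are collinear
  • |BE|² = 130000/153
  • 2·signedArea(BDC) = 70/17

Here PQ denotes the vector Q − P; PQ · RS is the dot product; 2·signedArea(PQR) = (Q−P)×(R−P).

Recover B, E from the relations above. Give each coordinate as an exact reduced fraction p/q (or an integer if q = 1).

B = (86/51, 353/51)
E = (526/51, -1067/51)

1. B_x = 86/51  [2·signedArea(BDC) = 70/17 ∩ BC · DF = 1470/17]
2. B_y = 353/51  [2·signedArea(BDC) = 70/17 ∩ BC · DF = 1470/17]
   → B = (86/51, 353/51)
3. E_x = 526/51  [E is the reflection of B across A]
4. E_y = -1067/51  [E is the reflection of B across A]
   → E = (526/51, -1067/51)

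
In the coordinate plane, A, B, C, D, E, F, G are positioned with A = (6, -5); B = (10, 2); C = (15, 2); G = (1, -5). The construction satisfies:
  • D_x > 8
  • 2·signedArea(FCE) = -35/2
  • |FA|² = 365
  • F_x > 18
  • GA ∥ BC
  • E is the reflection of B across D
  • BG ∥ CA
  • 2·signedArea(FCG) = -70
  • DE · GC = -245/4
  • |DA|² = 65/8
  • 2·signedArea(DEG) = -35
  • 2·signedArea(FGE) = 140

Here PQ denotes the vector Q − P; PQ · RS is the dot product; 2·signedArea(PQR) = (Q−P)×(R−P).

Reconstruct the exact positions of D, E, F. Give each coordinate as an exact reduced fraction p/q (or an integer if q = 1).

D = (33/4, -13/4)
E = (13/2, -17/2)
F = (19, 9)

1. F_x = 19  [line 7·x + -14·y + -7 = 0 ∩ |FA|² = 365]
2. F_y = 9  [line 7·x + -14·y + -7 = 0 ∩ |FA|² = 365]
   → F = (19, 9)
3. E_x = 13/2  [2·signedArea(FCE) = -35/2 ∩ 2·signedArea(FGE) = 140]
4. E_y = -17/2  [2·signedArea(FCE) = -35/2 ∩ 2·signedArea(FGE) = 140]
   → E = (13/2, -17/2)
5. D_x = 33/4  [DE · GC = -245/4 ∩ E is the reflection of B across D]
6. D_y = -13/4  [DE · GC = -245/4 ∩ E is the reflection of B across D]
   → D = (33/4, -13/4)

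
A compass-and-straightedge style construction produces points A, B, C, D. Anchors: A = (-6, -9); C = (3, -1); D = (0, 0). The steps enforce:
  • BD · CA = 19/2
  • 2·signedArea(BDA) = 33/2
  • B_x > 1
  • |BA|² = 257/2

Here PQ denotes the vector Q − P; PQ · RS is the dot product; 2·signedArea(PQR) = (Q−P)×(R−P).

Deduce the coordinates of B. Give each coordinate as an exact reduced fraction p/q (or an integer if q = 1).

1. B_x = 3/2  [2·signedArea(BDA) = 33/2 ∩ BD · CA = 19/2]
2. B_y = -1/2  [2·signedArea(BDA) = 33/2 ∩ BD · CA = 19/2]
   → B = (3/2, -1/2)

B = (3/2, -1/2)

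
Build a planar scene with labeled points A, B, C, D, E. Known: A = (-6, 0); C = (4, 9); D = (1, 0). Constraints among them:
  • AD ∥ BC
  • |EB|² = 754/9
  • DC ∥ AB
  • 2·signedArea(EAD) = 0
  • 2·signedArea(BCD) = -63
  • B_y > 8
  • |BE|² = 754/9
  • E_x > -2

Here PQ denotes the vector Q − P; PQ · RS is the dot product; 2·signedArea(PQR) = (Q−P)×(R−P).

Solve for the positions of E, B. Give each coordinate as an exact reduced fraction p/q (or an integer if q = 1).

1. E_y = 0  [2·signedArea(EAD) = 0]
2. B_x = -3  [AD ∥ BC ∩ DC ∥ AB]
3. B_y = 9  [AD ∥ BC ∩ DC ∥ AB]
   → B = (-3, 9)
4. E_x = -4/3  [|EB|² = 754/9]
   → E = (-4/3, 0)

B = (-3, 9)
E = (-4/3, 0)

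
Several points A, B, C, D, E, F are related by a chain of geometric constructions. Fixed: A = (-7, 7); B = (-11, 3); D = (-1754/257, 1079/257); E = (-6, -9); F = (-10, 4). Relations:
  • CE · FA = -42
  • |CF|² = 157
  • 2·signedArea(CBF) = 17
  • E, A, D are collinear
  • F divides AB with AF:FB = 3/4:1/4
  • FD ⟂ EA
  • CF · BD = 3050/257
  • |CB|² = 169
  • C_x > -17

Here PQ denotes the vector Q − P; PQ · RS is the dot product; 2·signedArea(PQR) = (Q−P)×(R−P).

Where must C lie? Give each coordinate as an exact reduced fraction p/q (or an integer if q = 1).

C = (-16, 15)

1. C_x = -16  [2·signedArea(CBF) = 17 ∩ CF · BD = 3050/257]
2. C_y = 15  [2·signedArea(CBF) = 17 ∩ CF · BD = 3050/257]
   → C = (-16, 15)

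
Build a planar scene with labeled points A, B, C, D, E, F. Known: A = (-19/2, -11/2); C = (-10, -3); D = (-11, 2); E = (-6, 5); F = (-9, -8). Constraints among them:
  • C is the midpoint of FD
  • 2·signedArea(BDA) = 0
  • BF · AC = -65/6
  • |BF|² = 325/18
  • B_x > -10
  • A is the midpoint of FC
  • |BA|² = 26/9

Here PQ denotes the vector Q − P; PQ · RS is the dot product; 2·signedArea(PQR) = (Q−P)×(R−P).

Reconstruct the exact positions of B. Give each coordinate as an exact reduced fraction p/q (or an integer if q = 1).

1. B_x = -59/6  [2·signedArea(BDA) = 0 ∩ BF · AC = -65/6]
2. B_y = -23/6  [2·signedArea(BDA) = 0 ∩ BF · AC = -65/6]
   → B = (-59/6, -23/6)

B = (-59/6, -23/6)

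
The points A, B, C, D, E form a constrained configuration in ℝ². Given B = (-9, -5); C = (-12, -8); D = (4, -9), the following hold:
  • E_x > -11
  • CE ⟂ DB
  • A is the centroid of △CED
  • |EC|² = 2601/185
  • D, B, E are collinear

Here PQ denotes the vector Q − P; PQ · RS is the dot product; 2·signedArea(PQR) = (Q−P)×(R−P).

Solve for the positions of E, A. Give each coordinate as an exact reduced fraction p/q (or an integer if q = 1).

A = (-3496/555, -3962/555)
E = (-2016/185, -817/185)

1. E_x = -2016/185  [D, B, E are collinear ∩ CE ⟂ DB]
2. E_y = -817/185  [D, B, E are collinear ∩ CE ⟂ DB]
   → E = (-2016/185, -817/185)
3. A_x = -3496/555  [A is the centroid of △CED]
4. A_y = -3962/555  [A is the centroid of △CED]
   → A = (-3496/555, -3962/555)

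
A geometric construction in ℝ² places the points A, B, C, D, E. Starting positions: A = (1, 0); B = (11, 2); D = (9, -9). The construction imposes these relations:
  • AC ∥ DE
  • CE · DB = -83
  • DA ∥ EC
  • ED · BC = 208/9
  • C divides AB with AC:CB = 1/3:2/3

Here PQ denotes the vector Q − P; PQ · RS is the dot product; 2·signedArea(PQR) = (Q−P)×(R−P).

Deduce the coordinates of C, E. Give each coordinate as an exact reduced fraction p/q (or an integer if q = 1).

1. C_x = 13/3  [C divides AB with AC:CB = 1/3:2/3]
2. C_y = 2/3  [C divides AB with AC:CB = 1/3:2/3]
   → C = (13/3, 2/3)
3. E_x = 37/3  [DA ∥ EC ∩ AC ∥ DE]
4. E_y = -25/3  [DA ∥ EC ∩ AC ∥ DE]
   → E = (37/3, -25/3)

C = (13/3, 2/3)
E = (37/3, -25/3)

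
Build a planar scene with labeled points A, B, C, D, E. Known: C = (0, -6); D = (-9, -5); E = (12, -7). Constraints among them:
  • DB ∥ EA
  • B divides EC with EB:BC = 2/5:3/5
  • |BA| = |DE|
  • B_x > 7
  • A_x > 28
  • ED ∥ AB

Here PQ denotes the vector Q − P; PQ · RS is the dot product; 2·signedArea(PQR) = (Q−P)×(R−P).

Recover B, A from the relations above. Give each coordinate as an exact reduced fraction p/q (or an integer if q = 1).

A = (141/5, -43/5)
B = (36/5, -33/5)

1. B_x = 36/5  [B divides EC with EB:BC = 2/5:3/5]
2. B_y = -33/5  [B divides EC with EB:BC = 2/5:3/5]
   → B = (36/5, -33/5)
3. A_x = 141/5  [ED ∥ AB ∩ DB ∥ EA]
4. A_y = -43/5  [ED ∥ AB ∩ DB ∥ EA]
   → A = (141/5, -43/5)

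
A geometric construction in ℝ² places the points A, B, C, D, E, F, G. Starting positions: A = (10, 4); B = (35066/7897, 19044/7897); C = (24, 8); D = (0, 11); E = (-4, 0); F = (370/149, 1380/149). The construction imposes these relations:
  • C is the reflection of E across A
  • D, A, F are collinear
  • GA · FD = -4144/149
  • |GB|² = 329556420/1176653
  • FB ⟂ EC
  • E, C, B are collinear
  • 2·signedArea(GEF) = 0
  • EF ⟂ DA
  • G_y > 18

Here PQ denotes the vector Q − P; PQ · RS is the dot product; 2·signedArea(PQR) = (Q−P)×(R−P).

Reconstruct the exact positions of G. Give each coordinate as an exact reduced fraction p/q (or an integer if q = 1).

G = (1336/149, 2760/149)

1. G_x = 1336/149  [line -1380/149·x + 966/149·y + -5520/149 = 0 ∩ |GB|² = 329556420/1176653]
2. G_y = 2760/149  [line -1380/149·x + 966/149·y + -5520/149 = 0 ∩ |GB|² = 329556420/1176653]
   → G = (1336/149, 2760/149)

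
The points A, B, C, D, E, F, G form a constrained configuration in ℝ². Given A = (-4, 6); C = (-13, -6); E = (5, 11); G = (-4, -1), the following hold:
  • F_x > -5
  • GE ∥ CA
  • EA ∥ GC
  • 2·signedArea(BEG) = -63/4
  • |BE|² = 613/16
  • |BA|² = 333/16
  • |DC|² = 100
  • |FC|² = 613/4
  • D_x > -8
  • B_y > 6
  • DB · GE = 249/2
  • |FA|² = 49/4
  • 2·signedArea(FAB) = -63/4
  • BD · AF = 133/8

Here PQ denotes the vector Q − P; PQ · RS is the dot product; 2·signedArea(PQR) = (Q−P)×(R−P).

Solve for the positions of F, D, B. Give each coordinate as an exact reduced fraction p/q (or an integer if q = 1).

B = (1/2, 27/4)
D = (-7, 2)
F = (-4, 5/2)

1. B_x = 1/2  [line 12·x + -9·y + 219/4 = 0 ∩ |BA|² = 333/16]
2. B_y = 27/4  [line 12·x + -9·y + 219/4 = 0 ∩ |BA|² = 333/16]
   → B = (1/2, 27/4)
3. F_x = -4  [line -3/4·x + 9/2·y + -57/4 = 0 ∩ |FC|² = 613/4]
4. F_y = 5/2  [line -3/4·x + 9/2·y + -57/4 = 0 ∩ |FC|² = 613/4]
   → F = (-4, 5/2)
5. D_x = -7  [DB · GE = 249/2 ∩ BD · AF = 133/8]
6. D_y = 2  [DB · GE = 249/2 ∩ BD · AF = 133/8]
   → D = (-7, 2)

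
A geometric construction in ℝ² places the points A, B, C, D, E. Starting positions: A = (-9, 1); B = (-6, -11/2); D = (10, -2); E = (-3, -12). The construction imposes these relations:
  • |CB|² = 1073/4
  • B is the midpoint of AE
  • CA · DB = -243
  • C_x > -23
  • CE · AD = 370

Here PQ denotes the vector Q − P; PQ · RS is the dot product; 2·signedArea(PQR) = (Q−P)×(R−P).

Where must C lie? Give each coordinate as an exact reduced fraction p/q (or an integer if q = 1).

C = (-22, -9)

1. C_x = -22  [CE · AD = 370 ∩ CA · DB = -243]
2. C_y = -9  [CE · AD = 370 ∩ CA · DB = -243]
   → C = (-22, -9)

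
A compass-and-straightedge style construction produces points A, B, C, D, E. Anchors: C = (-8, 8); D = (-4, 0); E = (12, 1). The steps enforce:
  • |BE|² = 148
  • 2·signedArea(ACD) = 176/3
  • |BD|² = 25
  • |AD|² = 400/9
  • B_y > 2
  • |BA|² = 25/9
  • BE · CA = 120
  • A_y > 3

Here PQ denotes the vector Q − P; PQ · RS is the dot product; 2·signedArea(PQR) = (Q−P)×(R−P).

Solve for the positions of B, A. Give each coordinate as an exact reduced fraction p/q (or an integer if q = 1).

1. A_x = 4/3  [line 8·x + 4·y + -80/3 = 0 ∩ |AD|² = 400/9]
2. A_y = 4  [line 8·x + 4·y + -80/3 = 0 ∩ |AD|² = 400/9]
   → A = (4/3, 4)
3. B_x = 0  [line -28/3·x + 4·y + -12 = 0 ∩ |BD|² = 25]
4. B_y = 3  [line -28/3·x + 4·y + -12 = 0 ∩ |BD|² = 25]
   → B = (0, 3)

A = (4/3, 4)
B = (0, 3)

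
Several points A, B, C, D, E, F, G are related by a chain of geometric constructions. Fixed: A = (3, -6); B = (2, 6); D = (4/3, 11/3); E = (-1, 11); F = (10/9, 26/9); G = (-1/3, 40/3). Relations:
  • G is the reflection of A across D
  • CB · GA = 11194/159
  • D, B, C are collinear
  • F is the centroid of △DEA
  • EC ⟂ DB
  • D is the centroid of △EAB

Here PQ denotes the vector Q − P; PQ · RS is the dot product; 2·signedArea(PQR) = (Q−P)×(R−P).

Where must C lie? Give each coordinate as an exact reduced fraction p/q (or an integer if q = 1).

1. C_x = 164/53  [D, B, C are collinear ∩ EC ⟂ DB]
2. C_y = 521/53  [D, B, C are collinear ∩ EC ⟂ DB]
   → C = (164/53, 521/53)

C = (164/53, 521/53)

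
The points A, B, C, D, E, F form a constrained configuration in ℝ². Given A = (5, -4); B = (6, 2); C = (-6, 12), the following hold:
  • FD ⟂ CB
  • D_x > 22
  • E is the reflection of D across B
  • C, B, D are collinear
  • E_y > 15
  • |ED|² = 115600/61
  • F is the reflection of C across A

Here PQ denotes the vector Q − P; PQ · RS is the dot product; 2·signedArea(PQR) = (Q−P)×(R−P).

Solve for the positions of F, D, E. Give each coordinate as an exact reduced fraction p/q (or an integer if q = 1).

D = (1386/61, -728/61)
E = (-654/61, 972/61)
F = (16, -20)

1. F_x = 16  [F is the reflection of C across A]
2. F_y = -20  [F is the reflection of C across A]
   → F = (16, -20)
3. D_x = 1386/61  [C, B, D are collinear ∩ FD ⟂ CB]
4. D_y = -728/61  [C, B, D are collinear ∩ FD ⟂ CB]
   → D = (1386/61, -728/61)
5. E_x = -654/61  [E is the reflection of D across B]
6. E_y = 972/61  [E is the reflection of D across B]
   → E = (-654/61, 972/61)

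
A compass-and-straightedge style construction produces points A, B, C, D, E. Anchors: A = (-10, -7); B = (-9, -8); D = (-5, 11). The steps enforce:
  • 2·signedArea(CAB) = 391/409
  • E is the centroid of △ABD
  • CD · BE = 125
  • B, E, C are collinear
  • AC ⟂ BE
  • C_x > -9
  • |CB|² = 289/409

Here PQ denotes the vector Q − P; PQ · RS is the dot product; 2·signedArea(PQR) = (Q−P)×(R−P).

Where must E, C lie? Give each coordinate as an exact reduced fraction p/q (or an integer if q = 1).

C = (-3630/409, -2932/409)
E = (-8, -4/3)

1. E_x = -8  [E is the centroid of △ABD]
2. E_y = -4/3  [E is the centroid of △ABD]
   → E = (-8, -4/3)
3. C_x = -3630/409  [B, E, C are collinear ∩ AC ⟂ BE]
4. C_y = -2932/409  [B, E, C are collinear ∩ AC ⟂ BE]
   → C = (-3630/409, -2932/409)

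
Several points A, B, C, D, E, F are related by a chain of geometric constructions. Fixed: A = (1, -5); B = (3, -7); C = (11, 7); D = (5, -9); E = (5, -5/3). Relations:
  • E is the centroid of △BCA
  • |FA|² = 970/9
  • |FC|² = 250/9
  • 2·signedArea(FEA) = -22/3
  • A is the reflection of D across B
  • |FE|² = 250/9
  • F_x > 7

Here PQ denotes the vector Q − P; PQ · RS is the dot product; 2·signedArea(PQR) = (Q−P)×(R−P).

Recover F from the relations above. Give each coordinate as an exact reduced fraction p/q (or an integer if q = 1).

F = (8, 8/3)

1. F_x = 8  [line 10/3·x + -4·y + -16 = 0 ∩ |FE|² = 250/9]
2. F_y = 8/3  [line 10/3·x + -4·y + -16 = 0 ∩ |FE|² = 250/9]
   → F = (8, 8/3)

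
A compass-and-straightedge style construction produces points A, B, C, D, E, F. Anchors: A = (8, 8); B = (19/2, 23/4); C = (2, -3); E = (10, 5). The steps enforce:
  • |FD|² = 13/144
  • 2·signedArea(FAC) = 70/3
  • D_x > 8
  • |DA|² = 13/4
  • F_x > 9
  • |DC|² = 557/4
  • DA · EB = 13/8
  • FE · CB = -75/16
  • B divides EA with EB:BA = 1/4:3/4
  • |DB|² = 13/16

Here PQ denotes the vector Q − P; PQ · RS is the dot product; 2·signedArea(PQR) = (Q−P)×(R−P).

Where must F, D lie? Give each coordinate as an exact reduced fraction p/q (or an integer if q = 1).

D = (9, 13/2)
F = (55/6, 25/4)

1. F_x = 55/6  [2·signedArea(FAC) = 70/3 ∩ FE · CB = -75/16]
2. F_y = 25/4  [2·signedArea(FAC) = 70/3 ∩ FE · CB = -75/16]
   → F = (55/6, 25/4)
3. D_x = 9  [line 1/2·x + -3/4·y + 3/8 = 0 ∩ |FD|² = 13/144]
4. D_y = 13/2  [line 1/2·x + -3/4·y + 3/8 = 0 ∩ |FD|² = 13/144]
   → D = (9, 13/2)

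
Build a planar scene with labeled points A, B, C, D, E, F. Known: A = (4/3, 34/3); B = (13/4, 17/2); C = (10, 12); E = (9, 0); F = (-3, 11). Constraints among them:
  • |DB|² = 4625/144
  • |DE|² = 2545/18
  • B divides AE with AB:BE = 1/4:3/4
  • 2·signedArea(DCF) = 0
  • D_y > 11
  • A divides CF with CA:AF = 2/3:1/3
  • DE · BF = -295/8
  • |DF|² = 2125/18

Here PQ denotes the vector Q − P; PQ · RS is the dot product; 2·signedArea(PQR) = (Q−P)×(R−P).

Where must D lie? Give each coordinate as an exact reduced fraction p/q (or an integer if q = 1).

D = (47/6, 71/6)

1. D_x = 47/6  [2·signedArea(DCF) = 0 ∩ DE · BF = -295/8]
2. D_y = 71/6  [2·signedArea(DCF) = 0 ∩ DE · BF = -295/8]
   → D = (47/6, 71/6)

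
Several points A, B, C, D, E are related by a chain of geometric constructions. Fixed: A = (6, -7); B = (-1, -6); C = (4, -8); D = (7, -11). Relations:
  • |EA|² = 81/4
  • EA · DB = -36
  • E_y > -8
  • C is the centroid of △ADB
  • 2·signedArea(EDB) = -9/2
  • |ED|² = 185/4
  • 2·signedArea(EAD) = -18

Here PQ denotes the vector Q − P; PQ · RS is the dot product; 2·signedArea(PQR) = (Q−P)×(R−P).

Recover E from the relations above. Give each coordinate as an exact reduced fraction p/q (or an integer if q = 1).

E = (3/2, -7)

1. E_x = 3/2  [2·signedArea(EAD) = -18 ∩ EA · DB = -36]
2. E_y = -7  [2·signedArea(EAD) = -18 ∩ EA · DB = -36]
   → E = (3/2, -7)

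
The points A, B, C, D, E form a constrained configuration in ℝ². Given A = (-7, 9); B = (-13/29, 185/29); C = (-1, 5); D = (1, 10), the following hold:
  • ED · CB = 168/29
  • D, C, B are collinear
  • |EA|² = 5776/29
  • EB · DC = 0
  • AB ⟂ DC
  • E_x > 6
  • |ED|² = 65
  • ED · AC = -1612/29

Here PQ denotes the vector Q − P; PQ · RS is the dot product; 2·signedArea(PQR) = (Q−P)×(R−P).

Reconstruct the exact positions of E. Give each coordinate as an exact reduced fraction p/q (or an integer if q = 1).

E = (177/29, 109/29)

1. E_x = 177/29  [EB · DC = 0 ∩ ED · AC = -1612/29]
2. E_y = 109/29  [EB · DC = 0 ∩ ED · AC = -1612/29]
   → E = (177/29, 109/29)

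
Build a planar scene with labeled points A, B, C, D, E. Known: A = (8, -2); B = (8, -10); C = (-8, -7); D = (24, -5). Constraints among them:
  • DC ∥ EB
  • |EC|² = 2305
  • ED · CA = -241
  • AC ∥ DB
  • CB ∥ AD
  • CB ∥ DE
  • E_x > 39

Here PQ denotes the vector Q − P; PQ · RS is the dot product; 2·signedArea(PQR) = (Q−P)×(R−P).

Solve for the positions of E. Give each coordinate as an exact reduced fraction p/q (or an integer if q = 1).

1. E_x = 40  [DC ∥ EB ∩ CB ∥ DE]
2. E_y = -8  [DC ∥ EB ∩ CB ∥ DE]
   → E = (40, -8)

E = (40, -8)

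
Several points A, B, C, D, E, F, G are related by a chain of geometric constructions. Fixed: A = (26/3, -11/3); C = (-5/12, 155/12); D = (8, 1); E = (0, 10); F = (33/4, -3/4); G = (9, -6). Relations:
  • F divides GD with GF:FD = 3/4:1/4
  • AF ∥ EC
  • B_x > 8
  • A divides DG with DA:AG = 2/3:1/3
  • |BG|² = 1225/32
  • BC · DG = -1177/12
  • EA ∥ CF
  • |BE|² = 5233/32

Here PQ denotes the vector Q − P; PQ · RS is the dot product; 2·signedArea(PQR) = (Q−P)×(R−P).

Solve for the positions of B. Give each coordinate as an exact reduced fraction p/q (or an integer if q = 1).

1. B_x = 65/8  [line -1·x + 7·y + 29/4 = 0 ∩ |BG|² = 1225/32]
2. B_y = 1/8  [line -1·x + 7·y + 29/4 = 0 ∩ |BG|² = 1225/32]
   → B = (65/8, 1/8)

B = (65/8, 1/8)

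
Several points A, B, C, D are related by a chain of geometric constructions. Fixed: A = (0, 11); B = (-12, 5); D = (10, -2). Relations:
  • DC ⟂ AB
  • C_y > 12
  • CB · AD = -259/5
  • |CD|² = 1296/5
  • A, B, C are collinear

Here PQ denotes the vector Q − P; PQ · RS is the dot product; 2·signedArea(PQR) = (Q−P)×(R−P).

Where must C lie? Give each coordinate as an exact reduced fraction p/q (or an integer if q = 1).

C = (14/5, 62/5)

1. C_x = 14/5  [A, B, C are collinear ∩ DC ⟂ AB]
2. C_y = 62/5  [A, B, C are collinear ∩ DC ⟂ AB]
   → C = (14/5, 62/5)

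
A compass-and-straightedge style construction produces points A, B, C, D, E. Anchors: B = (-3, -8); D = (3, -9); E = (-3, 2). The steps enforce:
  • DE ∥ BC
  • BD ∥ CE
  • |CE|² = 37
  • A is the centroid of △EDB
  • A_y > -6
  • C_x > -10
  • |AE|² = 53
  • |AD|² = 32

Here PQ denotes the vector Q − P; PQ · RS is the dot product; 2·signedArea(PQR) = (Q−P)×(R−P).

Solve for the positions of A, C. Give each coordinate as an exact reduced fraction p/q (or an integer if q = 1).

1. A_x = -1  [A is the centroid of △EDB]
2. A_y = -5  [A is the centroid of △EDB]
   → A = (-1, -5)
3. C_x = -9  [BD ∥ CE ∩ DE ∥ BC]
4. C_y = 3  [BD ∥ CE ∩ DE ∥ BC]
   → C = (-9, 3)

A = (-1, -5)
C = (-9, 3)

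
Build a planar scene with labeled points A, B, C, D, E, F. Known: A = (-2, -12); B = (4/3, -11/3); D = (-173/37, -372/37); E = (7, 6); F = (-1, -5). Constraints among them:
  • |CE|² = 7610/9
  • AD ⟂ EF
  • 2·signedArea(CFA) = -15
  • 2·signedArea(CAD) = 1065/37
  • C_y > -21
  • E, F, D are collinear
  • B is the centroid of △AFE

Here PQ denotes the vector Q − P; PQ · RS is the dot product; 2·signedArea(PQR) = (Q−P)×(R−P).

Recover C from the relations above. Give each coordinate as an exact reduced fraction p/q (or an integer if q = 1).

1. C_x = -16/3  [2·signedArea(CFA) = -15 ∩ 2·signedArea(CAD) = 1065/37]
2. C_y = -61/3  [2·signedArea(CFA) = -15 ∩ 2·signedArea(CAD) = 1065/37]
   → C = (-16/3, -61/3)

C = (-16/3, -61/3)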